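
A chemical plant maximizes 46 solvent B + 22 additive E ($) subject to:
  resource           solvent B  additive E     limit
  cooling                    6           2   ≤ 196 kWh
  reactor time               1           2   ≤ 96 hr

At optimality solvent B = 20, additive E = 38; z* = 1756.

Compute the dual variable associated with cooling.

Check each constraint at x*: cooling 196/196 (tight); reactor time 96/96 (tight).
The binding rows give the dual system: 6·y_cooling + 1·y_reactor time = 46 and 2·y_cooling + 2·y_reactor time = 22.
Solving: y_cooling = 7, y_reactor time = 4.
Shadow price of cooling = 7.

7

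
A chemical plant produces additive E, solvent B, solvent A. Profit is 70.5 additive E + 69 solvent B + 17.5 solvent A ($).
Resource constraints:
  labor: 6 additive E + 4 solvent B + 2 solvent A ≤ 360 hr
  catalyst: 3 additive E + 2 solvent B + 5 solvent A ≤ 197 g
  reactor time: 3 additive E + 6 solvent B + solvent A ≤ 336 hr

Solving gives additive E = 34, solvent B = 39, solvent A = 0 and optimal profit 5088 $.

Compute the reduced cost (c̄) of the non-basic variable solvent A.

-6

At the optimum: labor uses 360 of 360 (binding); catalyst uses 180 of 197 (slack = 17); reactor time uses 336 of 336 (binding).
By complementary slackness, y = 0 for the non-binding constraint.
The binding rows give the dual system: 6·y_labor + 3·y_reactor time = 70.5 and 4·y_labor + 6·y_reactor time = 69.
Solving: y_labor = 9, y_reactor time = 5.5.
Reduced cost of solvent A: c₃ − yᵀa₃ = 17.5 − (9·2 + 5.5·1) = 17.5 − 23.5 = -6.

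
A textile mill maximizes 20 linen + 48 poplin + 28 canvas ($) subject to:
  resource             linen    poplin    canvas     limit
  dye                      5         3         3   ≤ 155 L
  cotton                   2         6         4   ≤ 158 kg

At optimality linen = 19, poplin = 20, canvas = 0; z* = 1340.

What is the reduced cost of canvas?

-5

Check each constraint at x*: dye 155/155 (tight); cotton 158/158 (tight).
The binding rows give the dual system: 5·y_dye + 2·y_cotton = 20 and 3·y_dye + 6·y_cotton = 48.
→ y_dye = 1 and y_cotton = 7.5.
Reduced cost of canvas: c₃ − yᵀa₃ = 28 − (1·3 + 7.5·4) = 28 − 33 = -5.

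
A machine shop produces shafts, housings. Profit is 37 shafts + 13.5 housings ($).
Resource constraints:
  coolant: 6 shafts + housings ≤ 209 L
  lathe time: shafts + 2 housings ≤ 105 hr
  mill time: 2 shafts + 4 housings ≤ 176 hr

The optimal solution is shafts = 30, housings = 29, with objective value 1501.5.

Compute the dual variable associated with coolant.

Check each constraint at x*: coolant 209/209 (tight); lathe time 88/105 (slack 17); mill time 176/176 (tight).
By complementary slackness, y = 0 for the non-binding constraint.
The binding rows give the dual system: 6·y_coolant + 2·y_mill time = 37 and 1·y_coolant + 4·y_mill time = 13.5.
→ y_coolant = 5.5 and y_mill time = 2.
Shadow price of coolant = 5.5.

5.5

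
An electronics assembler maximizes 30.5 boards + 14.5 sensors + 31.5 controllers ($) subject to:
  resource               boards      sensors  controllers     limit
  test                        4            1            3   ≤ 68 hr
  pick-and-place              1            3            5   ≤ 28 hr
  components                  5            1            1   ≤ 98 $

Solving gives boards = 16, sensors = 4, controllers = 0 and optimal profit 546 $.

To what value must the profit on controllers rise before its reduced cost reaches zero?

At the optimum: test uses 68 of 68 (binding); pick-and-place uses 28 of 28 (binding); components uses 84 of 98 (slack = 14).
Slack constraints have shadow price 0 (complementary slackness).
Dual feasibility on the basic columns requires 4·y_test + 1·y_pick-and-place = 30.5, 1·y_test + 3·y_pick-and-place = 14.5.
→ y_test = 7 and y_pick-and-place = 2.5.
controllers enters the basis when its profit ≥ yᵀa₃ = 7·3 + 2.5·5 = 33.5.

33.5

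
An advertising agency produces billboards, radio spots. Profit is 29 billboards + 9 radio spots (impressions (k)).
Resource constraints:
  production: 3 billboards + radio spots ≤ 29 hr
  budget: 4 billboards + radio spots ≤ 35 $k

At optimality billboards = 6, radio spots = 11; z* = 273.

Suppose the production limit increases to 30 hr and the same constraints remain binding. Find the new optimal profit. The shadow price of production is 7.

Δb = 1, so new z* = 273 + (7)·(1) = 273 + 7 = 280.

280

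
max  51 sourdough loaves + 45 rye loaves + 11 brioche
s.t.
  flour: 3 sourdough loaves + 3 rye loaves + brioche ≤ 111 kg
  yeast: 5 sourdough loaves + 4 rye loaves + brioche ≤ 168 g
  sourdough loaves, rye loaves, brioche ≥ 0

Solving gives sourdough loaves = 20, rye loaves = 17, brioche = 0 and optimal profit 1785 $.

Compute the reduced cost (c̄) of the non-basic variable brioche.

Check each constraint at x*: flour 111/111 (tight); yeast 168/168 (tight).
Dual feasibility on the basic columns requires 3·y_flour + 5·y_yeast = 51, 3·y_flour + 4·y_yeast = 45.
Solving: y_flour = 7, y_yeast = 6.
Reduced cost of brioche: c₃ − yᵀa₃ = 11 − (7·1 + 6·1) = 11 − 13 = -2.

-2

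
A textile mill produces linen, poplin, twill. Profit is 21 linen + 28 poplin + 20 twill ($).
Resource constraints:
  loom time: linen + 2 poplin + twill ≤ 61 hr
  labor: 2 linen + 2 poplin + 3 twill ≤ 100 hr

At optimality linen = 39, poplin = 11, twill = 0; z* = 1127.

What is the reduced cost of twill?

At the optimum: loom time uses 61 of 61 (binding); labor uses 100 of 100 (binding).
Dual feasibility on the basic columns requires 1·y_loom time + 2·y_labor = 21, 2·y_loom time + 2·y_labor = 28.
Solving: y_loom time = 7, y_labor = 7.
Reduced cost of twill: c₃ − yᵀa₃ = 20 − (7·1 + 7·3) = 20 − 28 = -8.

-8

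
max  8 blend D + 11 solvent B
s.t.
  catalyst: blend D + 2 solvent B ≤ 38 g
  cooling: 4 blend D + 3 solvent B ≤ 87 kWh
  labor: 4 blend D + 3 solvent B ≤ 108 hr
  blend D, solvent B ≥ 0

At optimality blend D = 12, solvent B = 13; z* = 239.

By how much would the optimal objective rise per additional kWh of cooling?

Binding: catalyst and cooling. Non-binding: labor (21 unused).
Slack constraints have shadow price 0 (complementary slackness).
The binding rows give the dual system: 1·y_catalyst + 4·y_cooling = 8 and 2·y_catalyst + 3·y_cooling = 11.
→ y_catalyst = 4 and y_cooling = 1.
Shadow price of cooling = 1.

1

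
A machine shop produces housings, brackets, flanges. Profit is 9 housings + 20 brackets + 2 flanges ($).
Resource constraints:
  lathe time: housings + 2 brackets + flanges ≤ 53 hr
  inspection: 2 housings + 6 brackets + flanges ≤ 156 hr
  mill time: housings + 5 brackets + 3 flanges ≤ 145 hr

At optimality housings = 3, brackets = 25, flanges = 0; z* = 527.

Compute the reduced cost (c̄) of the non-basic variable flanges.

-6

Binding: lathe time and inspection. Non-binding: mill time (17 unused).
By complementary slackness, y = 0 for the non-binding constraint.
From A_Bᵀ y = c: 1·y_lathe time + 2·y_inspection = 9; 2·y_lathe time + 6·y_inspection = 20.
→ y_lathe time = 7 and y_inspection = 1.
Reduced cost of flanges: c₃ − yᵀa₃ = 2 − (7·1 + 1·1) = 2 − 8 = -6.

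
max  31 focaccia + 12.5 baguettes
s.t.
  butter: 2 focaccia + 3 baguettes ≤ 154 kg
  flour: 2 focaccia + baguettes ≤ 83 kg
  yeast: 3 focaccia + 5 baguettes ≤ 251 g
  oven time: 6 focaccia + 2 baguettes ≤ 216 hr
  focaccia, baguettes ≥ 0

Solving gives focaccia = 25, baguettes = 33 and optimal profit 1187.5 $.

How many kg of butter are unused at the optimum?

5

butter used = 2·25 + 3·33 = 149; slack = 154 − 149 = 5.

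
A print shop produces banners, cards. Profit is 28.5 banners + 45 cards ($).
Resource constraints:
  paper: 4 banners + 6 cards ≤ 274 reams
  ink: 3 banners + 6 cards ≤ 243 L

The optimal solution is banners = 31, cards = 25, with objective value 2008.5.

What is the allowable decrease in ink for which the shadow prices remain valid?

37.5

Binding constraints: paper, ink. The basis is B = [[4,6],[3,6]] with det 6.
Per unit decrease in ink, x* moves by d = (1, -0.6667).
The basis stays optimal until cards reaches 0; allowable decrease = 37.5 L.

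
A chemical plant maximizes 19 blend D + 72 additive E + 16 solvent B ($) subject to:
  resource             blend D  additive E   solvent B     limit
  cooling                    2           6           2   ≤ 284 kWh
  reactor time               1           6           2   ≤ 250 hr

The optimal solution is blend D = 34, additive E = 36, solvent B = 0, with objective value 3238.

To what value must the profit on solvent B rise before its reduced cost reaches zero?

At the optimum: cooling uses 284 of 284 (binding); reactor time uses 250 of 250 (binding).
Dual feasibility on the basic columns requires 2·y_cooling + 1·y_reactor time = 19, 6·y_cooling + 6·y_reactor time = 72.
This yields shadow prices y_cooling = 7, y_reactor time = 5.
solvent B enters the basis when its profit ≥ yᵀa₃ = 7·2 + 5·2 = 24.

24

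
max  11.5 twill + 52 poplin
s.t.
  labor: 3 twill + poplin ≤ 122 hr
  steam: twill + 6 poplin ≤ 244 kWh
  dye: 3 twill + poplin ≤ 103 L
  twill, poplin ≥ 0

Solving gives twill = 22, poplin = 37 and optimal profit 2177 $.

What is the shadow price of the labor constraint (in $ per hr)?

Check each constraint at x*: labor 103/122 (slack 19); steam 244/244 (tight); dye 103/103 (tight).
By complementary slackness, y = 0 for the non-binding constraint.
The binding rows give the dual system: 1·y_steam + 3·y_dye = 11.5 and 6·y_steam + 1·y_dye = 52.
→ y_steam = 8.5 and y_dye = 1.
Shadow price of labor = 0.

0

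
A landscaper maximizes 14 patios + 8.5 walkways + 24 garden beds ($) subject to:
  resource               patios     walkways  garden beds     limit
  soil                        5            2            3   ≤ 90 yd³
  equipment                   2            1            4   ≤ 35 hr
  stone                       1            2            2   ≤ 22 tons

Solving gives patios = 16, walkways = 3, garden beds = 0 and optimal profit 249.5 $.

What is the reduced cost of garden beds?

At the optimum: soil uses 86 of 90 (slack = 4); equipment uses 35 of 35 (binding); stone uses 22 of 22 (binding).
Slack constraints have shadow price 0 (complementary slackness).
From A_Bᵀ y = c: 2·y_equipment + 1·y_stone = 14; 1·y_equipment + 2·y_stone = 8.5.
Solving: y_equipment = 6.5, y_stone = 1.
Reduced cost of garden beds: c₃ − yᵀa₃ = 24 − (6.5·4 + 1·2) = 24 − 28 = -4.

-4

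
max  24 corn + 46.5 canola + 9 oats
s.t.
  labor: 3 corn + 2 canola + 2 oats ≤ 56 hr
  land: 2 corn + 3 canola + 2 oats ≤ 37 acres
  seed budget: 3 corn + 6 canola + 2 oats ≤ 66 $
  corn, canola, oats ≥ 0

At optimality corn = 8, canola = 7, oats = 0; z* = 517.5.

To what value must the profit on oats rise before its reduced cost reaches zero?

At the optimum: labor uses 38 of 56 (slack = 18); land uses 37 of 37 (binding); seed budget uses 66 of 66 (binding).
Slack constraints have shadow price 0 (complementary slackness).
From A_Bᵀ y = c: 2·y_land + 3·y_seed budget = 24; 3·y_land + 6·y_seed budget = 46.5.
→ y_land = 1.5 and y_seed budget = 7.
oats enters the basis when its profit ≥ yᵀa₃ = 1.5·2 + 7·2 = 17.

17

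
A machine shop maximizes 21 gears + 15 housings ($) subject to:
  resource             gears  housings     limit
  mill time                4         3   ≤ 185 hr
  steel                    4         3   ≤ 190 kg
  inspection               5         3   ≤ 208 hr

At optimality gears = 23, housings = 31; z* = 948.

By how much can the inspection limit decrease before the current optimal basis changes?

Binding constraints: mill time, inspection. The basis is B = [[4,3],[5,3]] with det -3.
Per unit decrease in inspection, x* moves by d = (-1, 1.3333).
The basis stays optimal until gears reaches 0; allowable decrease = 23 hr.

23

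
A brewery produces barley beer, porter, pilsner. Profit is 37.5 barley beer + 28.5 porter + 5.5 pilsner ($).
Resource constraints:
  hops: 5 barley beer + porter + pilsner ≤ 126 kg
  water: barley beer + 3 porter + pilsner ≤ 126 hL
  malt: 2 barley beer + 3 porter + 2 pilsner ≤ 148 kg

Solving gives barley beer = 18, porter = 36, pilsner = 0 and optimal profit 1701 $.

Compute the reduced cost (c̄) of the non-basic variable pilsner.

Check each constraint at x*: hops 126/126 (tight); water 126/126 (tight); malt 144/148 (slack 4).
By complementary slackness, y = 0 for the non-binding constraint.
Dual feasibility on the basic columns requires 5·y_hops + 1·y_water = 37.5, 1·y_hops + 3·y_water = 28.5.
→ y_hops = 6 and y_water = 7.5.
Reduced cost of pilsner: c₃ − yᵀa₃ = 5.5 − (6·1 + 7.5·1) = 5.5 − 13.5 = -8.

-8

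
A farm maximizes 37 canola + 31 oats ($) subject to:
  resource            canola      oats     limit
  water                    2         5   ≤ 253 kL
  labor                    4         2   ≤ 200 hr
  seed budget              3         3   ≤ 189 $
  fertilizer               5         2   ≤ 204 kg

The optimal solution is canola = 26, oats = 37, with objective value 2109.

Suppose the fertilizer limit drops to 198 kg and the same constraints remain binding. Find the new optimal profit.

2097

Binding: seed budget and fertilizer. Non-binding: water (16 unused), labor (22 unused).
Slack constraints have shadow price 0 (complementary slackness).
Dual feasibility on the basic columns requires 3·y_seed budget + 5·y_fertilizer = 37, 3·y_seed budget + 2·y_fertilizer = 31.
→ y_seed budget = 9 and y_fertilizer = 2.
Δz = y_fertilizer·Δb = 2 × (-6) = -12, so new z* = 2109 − 12 = 2097.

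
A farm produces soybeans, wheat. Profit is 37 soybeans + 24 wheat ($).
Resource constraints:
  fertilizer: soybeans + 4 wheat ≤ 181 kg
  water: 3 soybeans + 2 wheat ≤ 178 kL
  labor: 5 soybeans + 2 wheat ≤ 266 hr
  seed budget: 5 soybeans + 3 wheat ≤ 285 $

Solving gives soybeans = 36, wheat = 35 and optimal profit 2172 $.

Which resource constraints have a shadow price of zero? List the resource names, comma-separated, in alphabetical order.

fertilizer, labor

fertilizer: 176/181 (slack 5)
water: 178/178 (binding)
labor: 250/266 (slack 16)
seed budget: 285/285 (binding)
By complementary slackness, a constraint with positive slack has shadow price 0 → fertilizer, labor.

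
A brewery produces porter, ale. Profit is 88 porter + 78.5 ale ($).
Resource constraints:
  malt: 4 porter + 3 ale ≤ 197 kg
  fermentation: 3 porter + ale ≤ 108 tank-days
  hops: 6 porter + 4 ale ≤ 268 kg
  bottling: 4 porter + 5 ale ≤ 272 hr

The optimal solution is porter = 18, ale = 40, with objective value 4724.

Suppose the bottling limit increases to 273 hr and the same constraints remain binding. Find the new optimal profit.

At the optimum: malt uses 192 of 197 (slack = 5); fermentation uses 94 of 108 (slack = 14); hops uses 268 of 268 (binding); bottling uses 272 of 272 (binding).
Slack constraints have shadow price 0 (complementary slackness).
Dual feasibility on the basic columns requires 6·y_hops + 4·y_bottling = 88, 4·y_hops + 5·y_bottling = 78.5.
→ y_hops = 9 and y_bottling = 8.5.
Δz = y_bottling·Δb = 8.5 × (1) = 8.5, so new z* = 4724 + 8.5 = 4732.5.

4732.5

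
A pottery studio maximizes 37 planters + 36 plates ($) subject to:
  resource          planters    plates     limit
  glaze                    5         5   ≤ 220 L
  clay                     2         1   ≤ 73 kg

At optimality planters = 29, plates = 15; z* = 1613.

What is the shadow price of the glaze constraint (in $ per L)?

7

Check each constraint at x*: glaze 220/220 (tight); clay 73/73 (tight).
The binding rows give the dual system: 5·y_glaze + 2·y_clay = 37 and 5·y_glaze + 1·y_clay = 36.
→ y_glaze = 7 and y_clay = 1.
Shadow price of glaze = 7.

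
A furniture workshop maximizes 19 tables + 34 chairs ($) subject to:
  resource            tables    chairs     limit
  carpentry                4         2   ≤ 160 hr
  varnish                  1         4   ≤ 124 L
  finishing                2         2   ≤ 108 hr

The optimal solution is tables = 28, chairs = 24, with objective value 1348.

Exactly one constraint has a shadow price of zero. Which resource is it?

finishing

carpentry: 160/160 (binding)
varnish: 124/124 (binding)
finishing: 104/108 (slack 4)
By complementary slackness, a constraint with positive slack has shadow price 0 → finishing.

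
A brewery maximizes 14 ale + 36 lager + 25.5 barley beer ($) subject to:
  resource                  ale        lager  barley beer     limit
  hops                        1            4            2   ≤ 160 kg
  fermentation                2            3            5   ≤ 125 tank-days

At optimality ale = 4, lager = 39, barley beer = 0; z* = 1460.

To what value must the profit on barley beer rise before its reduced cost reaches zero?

32

Both hops and fermentation are binding at x*.
Dual feasibility on the basic columns requires 1·y_hops + 2·y_fermentation = 14, 4·y_hops + 3·y_fermentation = 36.
This yields shadow prices y_hops = 6, y_fermentation = 4.
barley beer enters the basis when its profit ≥ yᵀa₃ = 6·2 + 4·5 = 32.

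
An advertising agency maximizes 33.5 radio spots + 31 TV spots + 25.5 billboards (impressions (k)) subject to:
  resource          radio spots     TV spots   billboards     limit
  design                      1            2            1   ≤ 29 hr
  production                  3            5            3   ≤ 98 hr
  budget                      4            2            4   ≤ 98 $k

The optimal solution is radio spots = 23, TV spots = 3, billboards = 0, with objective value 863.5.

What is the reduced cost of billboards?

Binding: design and budget. Non-binding: production (14 unused).
By complementary slackness, y = 0 for the non-binding constraint.
The binding rows give the dual system: 1·y_design + 4·y_budget = 33.5 and 2·y_design + 2·y_budget = 31.
This yields shadow prices y_design = 9.5, y_budget = 6.
Reduced cost of billboards: c₃ − yᵀa₃ = 25.5 − (9.5·1 + 6·4) = 25.5 − 33.5 = -8.

-8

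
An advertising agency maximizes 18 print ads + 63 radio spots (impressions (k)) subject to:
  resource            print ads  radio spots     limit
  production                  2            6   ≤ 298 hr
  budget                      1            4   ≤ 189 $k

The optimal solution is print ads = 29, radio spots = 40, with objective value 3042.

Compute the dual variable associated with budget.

Check each constraint at x*: production 298/298 (tight); budget 189/189 (tight).
From A_Bᵀ y = c: 2·y_production + 1·y_budget = 18; 6·y_production + 4·y_budget = 63.
Solving: y_production = 4.5, y_budget = 9.
Shadow price of budget = 9.

9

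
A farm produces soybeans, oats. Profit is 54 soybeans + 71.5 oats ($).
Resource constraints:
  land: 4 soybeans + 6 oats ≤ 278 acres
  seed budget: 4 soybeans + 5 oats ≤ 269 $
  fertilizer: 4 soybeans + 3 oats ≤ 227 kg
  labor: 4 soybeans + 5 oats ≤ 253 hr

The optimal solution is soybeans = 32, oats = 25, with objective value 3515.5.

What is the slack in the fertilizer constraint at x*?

fertilizer used = 4·32 + 3·25 = 203; slack = 227 − 203 = 24.

24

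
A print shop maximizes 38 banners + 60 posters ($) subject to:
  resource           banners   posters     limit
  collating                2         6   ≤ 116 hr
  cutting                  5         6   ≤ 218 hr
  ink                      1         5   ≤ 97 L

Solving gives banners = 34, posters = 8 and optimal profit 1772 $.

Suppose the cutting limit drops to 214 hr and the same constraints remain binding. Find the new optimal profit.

1748

Check each constraint at x*: collating 116/116 (tight); cutting 218/218 (tight); ink 74/97 (slack 23).
By complementary slackness, y = 0 for the non-binding constraint.
Dual feasibility on the basic columns requires 2·y_collating + 5·y_cutting = 38, 6·y_collating + 6·y_cutting = 60.
→ y_collating = 4 and y_cutting = 6.
Δz = y_cutting·Δb = 6 × (-4) = -24, so new z* = 1772 − 24 = 1748.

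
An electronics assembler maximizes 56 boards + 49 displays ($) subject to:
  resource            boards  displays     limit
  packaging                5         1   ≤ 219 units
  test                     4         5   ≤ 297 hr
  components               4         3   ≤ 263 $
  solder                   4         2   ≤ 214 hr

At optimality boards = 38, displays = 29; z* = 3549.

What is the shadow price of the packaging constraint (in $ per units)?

4

At the optimum: packaging uses 219 of 219 (binding); test uses 297 of 297 (binding); components uses 239 of 263 (slack = 24); solder uses 210 of 214 (slack = 4).
Slack constraints have shadow price 0 (complementary slackness).
From A_Bᵀ y = c: 5·y_packaging + 4·y_test = 56; 1·y_packaging + 5·y_test = 49.
Solving: y_packaging = 4, y_test = 9.
Shadow price of packaging = 4.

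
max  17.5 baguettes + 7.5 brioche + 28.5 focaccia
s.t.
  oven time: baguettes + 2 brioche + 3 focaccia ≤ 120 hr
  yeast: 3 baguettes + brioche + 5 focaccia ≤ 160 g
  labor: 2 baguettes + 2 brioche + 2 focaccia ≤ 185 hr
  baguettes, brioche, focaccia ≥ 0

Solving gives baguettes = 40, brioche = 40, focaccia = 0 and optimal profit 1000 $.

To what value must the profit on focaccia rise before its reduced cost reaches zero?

At the optimum: oven time uses 120 of 120 (binding); yeast uses 160 of 160 (binding); labor uses 160 of 185 (slack = 25).
Since labor is not tight, its dual is 0.
Dual feasibility on the basic columns requires 1·y_oven time + 3·y_yeast = 17.5, 2·y_oven time + 1·y_yeast = 7.5.
This yields shadow prices y_oven time = 1, y_yeast = 5.5.
focaccia enters the basis when its profit ≥ yᵀa₃ = 1·3 + 5.5·5 = 30.5.

30.5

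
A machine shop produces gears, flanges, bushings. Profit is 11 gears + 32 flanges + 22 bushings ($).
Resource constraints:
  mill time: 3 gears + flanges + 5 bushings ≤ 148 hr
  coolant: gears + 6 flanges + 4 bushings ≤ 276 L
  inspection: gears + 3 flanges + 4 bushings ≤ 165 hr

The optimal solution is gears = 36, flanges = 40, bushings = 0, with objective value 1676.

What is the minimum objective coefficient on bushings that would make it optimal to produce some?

30

Check each constraint at x*: mill time 148/148 (tight); coolant 276/276 (tight); inspection 156/165 (slack 9).
Since inspection is not tight, its dual is 0.
From A_Bᵀ y = c: 3·y_mill time + 1·y_coolant = 11; 1·y_mill time + 6·y_coolant = 32.
This yields shadow prices y_mill time = 2, y_coolant = 5.
bushings enters the basis when its profit ≥ yᵀa₃ = 2·5 + 5·4 = 30.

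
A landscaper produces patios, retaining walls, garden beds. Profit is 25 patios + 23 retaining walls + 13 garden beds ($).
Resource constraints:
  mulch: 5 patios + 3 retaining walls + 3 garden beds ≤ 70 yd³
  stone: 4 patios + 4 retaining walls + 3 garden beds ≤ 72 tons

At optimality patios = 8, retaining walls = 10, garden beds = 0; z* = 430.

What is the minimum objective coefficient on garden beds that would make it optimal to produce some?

18

At the optimum: mulch uses 70 of 70 (binding); stone uses 72 of 72 (binding).
Dual feasibility on the basic columns requires 5·y_mulch + 4·y_stone = 25, 3·y_mulch + 4·y_stone = 23.
This yields shadow prices y_mulch = 1, y_stone = 5.
garden beds enters the basis when its profit ≥ yᵀa₃ = 1·3 + 5·3 = 18.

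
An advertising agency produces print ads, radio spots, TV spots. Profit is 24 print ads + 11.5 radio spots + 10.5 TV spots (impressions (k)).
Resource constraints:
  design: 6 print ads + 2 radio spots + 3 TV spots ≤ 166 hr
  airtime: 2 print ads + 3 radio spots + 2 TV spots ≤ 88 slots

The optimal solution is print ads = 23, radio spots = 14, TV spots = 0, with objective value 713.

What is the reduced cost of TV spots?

-3

Both design and airtime are binding at x*.
From A_Bᵀ y = c: 6·y_design + 2·y_airtime = 24; 2·y_design + 3·y_airtime = 11.5.
→ y_design = 3.5 and y_airtime = 1.5.
Reduced cost of TV spots: c₃ − yᵀa₃ = 10.5 − (3.5·3 + 1.5·2) = 10.5 − 13.5 = -3.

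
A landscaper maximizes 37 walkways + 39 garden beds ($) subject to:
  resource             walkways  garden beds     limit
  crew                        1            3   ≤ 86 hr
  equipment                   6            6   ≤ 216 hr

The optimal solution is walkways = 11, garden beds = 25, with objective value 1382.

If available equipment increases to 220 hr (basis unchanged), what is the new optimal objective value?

1406

At the optimum: crew uses 86 of 86 (binding); equipment uses 216 of 216 (binding).
Dual feasibility on the basic columns requires 1·y_crew + 6·y_equipment = 37, 3·y_crew + 6·y_equipment = 39.
This yields shadow prices y_crew = 1, y_equipment = 6.
Δz = y_equipment·Δb = 6 × (4) = 24, so new z* = 1382 + 24 = 1406.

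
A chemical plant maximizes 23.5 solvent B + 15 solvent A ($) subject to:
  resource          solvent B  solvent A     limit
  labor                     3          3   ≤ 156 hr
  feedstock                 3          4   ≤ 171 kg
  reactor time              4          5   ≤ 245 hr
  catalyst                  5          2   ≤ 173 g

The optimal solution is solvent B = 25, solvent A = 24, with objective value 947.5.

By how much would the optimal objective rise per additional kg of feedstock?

2

Check each constraint at x*: labor 147/156 (slack 9); feedstock 171/171 (tight); reactor time 220/245 (slack 25); catalyst 173/173 (tight).
By complementary slackness, y = 0 for the non-binding constraints.
The binding rows give the dual system: 3·y_feedstock + 5·y_catalyst = 23.5 and 4·y_feedstock + 2·y_catalyst = 15.
→ y_feedstock = 2 and y_catalyst = 3.5.
Shadow price of feedstock = 2.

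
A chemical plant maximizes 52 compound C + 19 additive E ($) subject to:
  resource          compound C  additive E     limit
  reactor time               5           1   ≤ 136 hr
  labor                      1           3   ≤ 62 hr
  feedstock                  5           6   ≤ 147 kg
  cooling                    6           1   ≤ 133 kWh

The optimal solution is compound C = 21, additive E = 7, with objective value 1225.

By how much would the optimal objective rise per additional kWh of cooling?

7

At the optimum: reactor time uses 112 of 136 (slack = 24); labor uses 42 of 62 (slack = 20); feedstock uses 147 of 147 (binding); cooling uses 133 of 133 (binding).
Slack constraints have shadow price 0 (complementary slackness).
Dual feasibility on the basic columns requires 5·y_feedstock + 6·y_cooling = 52, 6·y_feedstock + 1·y_cooling = 19.
→ y_feedstock = 2 and y_cooling = 7.
Shadow price of cooling = 7.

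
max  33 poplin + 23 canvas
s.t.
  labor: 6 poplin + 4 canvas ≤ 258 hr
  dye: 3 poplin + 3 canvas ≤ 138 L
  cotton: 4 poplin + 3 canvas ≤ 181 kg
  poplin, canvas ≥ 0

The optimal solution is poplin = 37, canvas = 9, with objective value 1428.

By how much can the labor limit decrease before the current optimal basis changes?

74

Binding constraints: labor, dye. The basis is B = [[6,4],[3,3]] with det 6.
Per unit decrease in labor, x* moves by d = (-0.5, 0.5).
The basis stays optimal until poplin reaches 0; allowable decrease = 74 hr.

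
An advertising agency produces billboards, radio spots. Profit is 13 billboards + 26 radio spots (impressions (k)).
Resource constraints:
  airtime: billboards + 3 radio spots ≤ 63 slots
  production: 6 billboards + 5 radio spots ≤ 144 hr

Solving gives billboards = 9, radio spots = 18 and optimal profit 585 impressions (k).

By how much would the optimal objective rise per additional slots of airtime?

Check each constraint at x*: airtime 63/63 (tight); production 144/144 (tight).
From A_Bᵀ y = c: 1·y_airtime + 6·y_production = 13; 3·y_airtime + 5·y_production = 26.
→ y_airtime = 7 and y_production = 1.
Shadow price of airtime = 7.

7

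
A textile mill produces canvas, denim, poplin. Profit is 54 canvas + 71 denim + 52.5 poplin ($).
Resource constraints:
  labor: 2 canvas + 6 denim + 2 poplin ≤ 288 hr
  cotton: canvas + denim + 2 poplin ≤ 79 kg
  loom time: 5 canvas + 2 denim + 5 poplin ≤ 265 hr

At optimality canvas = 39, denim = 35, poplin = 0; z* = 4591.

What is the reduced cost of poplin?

-1.5

Check each constraint at x*: labor 288/288 (tight); cotton 74/79 (slack 5); loom time 265/265 (tight).
Since cotton is not tight, its dual is 0.
Dual feasibility on the basic columns requires 2·y_labor + 5·y_loom time = 54, 6·y_labor + 2·y_loom time = 71.
→ y_labor = 9.5 and y_loom time = 7.
Reduced cost of poplin: c₃ − yᵀa₃ = 52.5 − (9.5·2 + 7·5) = 52.5 − 54 = -1.5.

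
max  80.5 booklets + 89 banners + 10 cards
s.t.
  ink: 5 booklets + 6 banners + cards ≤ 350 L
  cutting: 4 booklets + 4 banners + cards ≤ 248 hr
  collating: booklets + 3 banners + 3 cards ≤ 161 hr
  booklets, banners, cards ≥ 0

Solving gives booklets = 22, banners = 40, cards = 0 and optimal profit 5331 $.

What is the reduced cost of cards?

Check each constraint at x*: ink 350/350 (tight); cutting 248/248 (tight); collating 142/161 (slack 19).
Slack constraints have shadow price 0 (complementary slackness).
The binding rows give the dual system: 5·y_ink + 4·y_cutting = 80.5 and 6·y_ink + 4·y_cutting = 89.
This yields shadow prices y_ink = 8.5, y_cutting = 9.5.
Reduced cost of cards: c₃ − yᵀa₃ = 10 − (8.5·1 + 9.5·1) = 10 − 18 = -8.

-8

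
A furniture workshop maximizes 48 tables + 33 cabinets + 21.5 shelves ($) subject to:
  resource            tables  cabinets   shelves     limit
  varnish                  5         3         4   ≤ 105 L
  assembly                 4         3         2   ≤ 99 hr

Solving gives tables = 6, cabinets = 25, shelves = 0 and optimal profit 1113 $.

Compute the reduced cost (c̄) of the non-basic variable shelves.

Both varnish and assembly are binding at x*.
From A_Bᵀ y = c: 5·y_varnish + 4·y_assembly = 48; 3·y_varnish + 3·y_assembly = 33.
This yields shadow prices y_varnish = 4, y_assembly = 7.
Reduced cost of shelves: c₃ − yᵀa₃ = 21.5 − (4·4 + 7·2) = 21.5 − 30 = -8.5.

-8.5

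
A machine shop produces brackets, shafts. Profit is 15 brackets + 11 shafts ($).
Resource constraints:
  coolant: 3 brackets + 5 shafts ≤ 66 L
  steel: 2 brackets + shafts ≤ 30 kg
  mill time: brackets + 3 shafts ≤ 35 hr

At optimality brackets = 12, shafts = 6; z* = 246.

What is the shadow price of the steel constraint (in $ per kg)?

6

Binding: coolant and steel. Non-binding: mill time (5 unused).
By complementary slackness, y = 0 for the non-binding constraint.
Dual feasibility on the basic columns requires 3·y_coolant + 2·y_steel = 15, 5·y_coolant + 1·y_steel = 11.
Solving: y_coolant = 1, y_steel = 6.
Shadow price of steel = 6.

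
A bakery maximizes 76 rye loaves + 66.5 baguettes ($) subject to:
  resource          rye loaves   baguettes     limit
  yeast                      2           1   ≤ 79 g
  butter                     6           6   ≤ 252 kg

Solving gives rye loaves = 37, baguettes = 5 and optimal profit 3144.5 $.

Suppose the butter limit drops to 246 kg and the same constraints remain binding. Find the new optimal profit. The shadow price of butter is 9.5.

3087.5

Δb = -6, so new z* = 3144.5 + (9.5)·(-6) = 3144.5 − 57 = 3087.5.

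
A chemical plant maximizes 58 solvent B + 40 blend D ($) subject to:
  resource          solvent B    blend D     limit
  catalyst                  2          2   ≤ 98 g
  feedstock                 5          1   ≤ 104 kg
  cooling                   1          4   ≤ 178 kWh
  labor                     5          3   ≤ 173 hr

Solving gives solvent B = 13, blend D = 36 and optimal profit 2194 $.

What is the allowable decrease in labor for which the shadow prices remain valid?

Binding constraints: catalyst, labor. The basis is B = [[2,2],[5,3]] with det -4.
Per unit decrease in labor, x* moves by d = (-0.5, 0.5).
The basis stays optimal until cooling becomes binding; allowable decrease = 14 hr.

14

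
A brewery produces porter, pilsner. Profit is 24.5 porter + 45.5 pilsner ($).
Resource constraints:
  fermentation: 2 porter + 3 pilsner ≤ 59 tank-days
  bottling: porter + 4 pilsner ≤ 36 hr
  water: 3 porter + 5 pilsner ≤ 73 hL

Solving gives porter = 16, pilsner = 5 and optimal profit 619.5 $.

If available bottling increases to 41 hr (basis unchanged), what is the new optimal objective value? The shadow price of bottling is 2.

629.5

Δb = 5, so new z* = 619.5 + (2)·(5) = 619.5 + 10 = 629.5.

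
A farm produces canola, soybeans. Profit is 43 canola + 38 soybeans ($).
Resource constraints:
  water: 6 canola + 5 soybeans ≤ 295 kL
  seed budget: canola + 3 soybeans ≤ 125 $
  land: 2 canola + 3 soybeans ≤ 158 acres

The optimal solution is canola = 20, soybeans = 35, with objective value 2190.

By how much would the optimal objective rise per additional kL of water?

7

Binding: water and seed budget. Non-binding: land (13 unused).
Slack constraints have shadow price 0 (complementary slackness).
From A_Bᵀ y = c: 6·y_water + 1·y_seed budget = 43; 5·y_water + 3·y_seed budget = 38.
Solving: y_water = 7, y_seed budget = 1.
Shadow price of water = 7.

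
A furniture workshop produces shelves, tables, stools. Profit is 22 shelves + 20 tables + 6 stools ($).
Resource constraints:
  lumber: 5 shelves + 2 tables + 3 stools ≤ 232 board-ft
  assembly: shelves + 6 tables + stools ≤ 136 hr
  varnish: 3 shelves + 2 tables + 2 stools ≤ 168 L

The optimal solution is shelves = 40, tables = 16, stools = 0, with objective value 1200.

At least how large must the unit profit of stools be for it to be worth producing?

Binding: lumber and assembly. Non-binding: varnish (16 unused).
Since varnish is not tight, its dual is 0.
From A_Bᵀ y = c: 5·y_lumber + 1·y_assembly = 22; 2·y_lumber + 6·y_assembly = 20.
→ y_lumber = 4 and y_assembly = 2.
stools enters the basis when its profit ≥ yᵀa₃ = 4·3 + 2·1 = 14.

14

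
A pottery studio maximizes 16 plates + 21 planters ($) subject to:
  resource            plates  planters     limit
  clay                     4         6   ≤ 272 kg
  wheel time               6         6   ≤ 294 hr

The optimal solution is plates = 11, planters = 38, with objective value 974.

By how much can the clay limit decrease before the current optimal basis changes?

76

Binding constraints: clay, wheel time. The basis is B = [[4,6],[6,6]] with det -12.
Per unit decrease in clay, x* moves by d = (0.5, -0.5).
The basis stays optimal until planters reaches 0; allowable decrease = 76 kg.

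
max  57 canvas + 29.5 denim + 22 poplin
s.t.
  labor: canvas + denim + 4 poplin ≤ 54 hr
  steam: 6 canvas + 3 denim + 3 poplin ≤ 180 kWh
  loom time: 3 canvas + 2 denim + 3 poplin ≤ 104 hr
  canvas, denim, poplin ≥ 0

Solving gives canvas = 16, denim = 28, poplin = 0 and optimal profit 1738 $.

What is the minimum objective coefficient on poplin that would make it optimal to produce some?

31.5

At the optimum: labor uses 44 of 54 (slack = 10); steam uses 180 of 180 (binding); loom time uses 104 of 104 (binding).
Slack constraints have shadow price 0 (complementary slackness).
Dual feasibility on the basic columns requires 6·y_steam + 3·y_loom time = 57, 3·y_steam + 2·y_loom time = 29.5.
Solving: y_steam = 8.5, y_loom time = 2.
poplin enters the basis when its profit ≥ yᵀa₃ = 8.5·3 + 2·3 = 31.5.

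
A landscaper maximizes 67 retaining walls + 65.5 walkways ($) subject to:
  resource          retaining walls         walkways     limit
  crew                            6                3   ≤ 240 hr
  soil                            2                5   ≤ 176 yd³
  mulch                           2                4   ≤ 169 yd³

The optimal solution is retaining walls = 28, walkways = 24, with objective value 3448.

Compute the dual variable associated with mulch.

0

Binding: crew and soil. Non-binding: mulch (17 unused).
Since mulch is not tight, its dual is 0.
The binding rows give the dual system: 6·y_crew + 2·y_soil = 67 and 3·y_crew + 5·y_soil = 65.5.
Solving: y_crew = 8.5, y_soil = 8.
Shadow price of mulch = 0.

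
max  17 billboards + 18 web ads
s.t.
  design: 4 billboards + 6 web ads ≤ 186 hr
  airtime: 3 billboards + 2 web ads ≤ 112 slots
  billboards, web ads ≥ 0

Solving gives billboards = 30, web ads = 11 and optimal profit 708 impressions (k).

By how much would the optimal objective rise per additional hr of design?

2

Both design and airtime are binding at x*.
From A_Bᵀ y = c: 4·y_design + 3·y_airtime = 17; 6·y_design + 2·y_airtime = 18.
This yields shadow prices y_design = 2, y_airtime = 3.
Shadow price of design = 2.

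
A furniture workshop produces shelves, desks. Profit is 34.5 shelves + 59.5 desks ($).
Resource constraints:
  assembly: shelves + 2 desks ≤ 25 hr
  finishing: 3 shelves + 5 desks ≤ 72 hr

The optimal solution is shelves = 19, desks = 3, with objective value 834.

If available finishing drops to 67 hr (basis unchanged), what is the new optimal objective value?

At the optimum: assembly uses 25 of 25 (binding); finishing uses 72 of 72 (binding).
From A_Bᵀ y = c: 1·y_assembly + 3·y_finishing = 34.5; 2·y_assembly + 5·y_finishing = 59.5.
Solving: y_assembly = 6, y_finishing = 9.5.
Δz = y_finishing·Δb = 9.5 × (-5) = -47.5, so new z* = 834 − 47.5 = 786.5.

786.5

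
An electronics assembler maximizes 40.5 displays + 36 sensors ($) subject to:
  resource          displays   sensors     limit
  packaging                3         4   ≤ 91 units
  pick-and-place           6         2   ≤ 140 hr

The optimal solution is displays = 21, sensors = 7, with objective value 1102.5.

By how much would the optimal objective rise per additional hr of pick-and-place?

Check each constraint at x*: packaging 91/91 (tight); pick-and-place 140/140 (tight).
The binding rows give the dual system: 3·y_packaging + 6·y_pick-and-place = 40.5 and 4·y_packaging + 2·y_pick-and-place = 36.
Solving: y_packaging = 7.5, y_pick-and-place = 3.
Shadow price of pick-and-place = 3.

3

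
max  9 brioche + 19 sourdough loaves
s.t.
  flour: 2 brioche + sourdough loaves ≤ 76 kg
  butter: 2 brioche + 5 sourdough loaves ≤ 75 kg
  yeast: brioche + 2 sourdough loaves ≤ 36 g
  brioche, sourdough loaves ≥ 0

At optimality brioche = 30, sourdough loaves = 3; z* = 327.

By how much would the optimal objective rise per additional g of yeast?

Check each constraint at x*: flour 63/76 (slack 13); butter 75/75 (tight); yeast 36/36 (tight).
Slack constraints have shadow price 0 (complementary slackness).
Dual feasibility on the basic columns requires 2·y_butter + 1·y_yeast = 9, 5·y_butter + 2·y_yeast = 19.
→ y_butter = 1 and y_yeast = 7.
Shadow price of yeast = 7.

7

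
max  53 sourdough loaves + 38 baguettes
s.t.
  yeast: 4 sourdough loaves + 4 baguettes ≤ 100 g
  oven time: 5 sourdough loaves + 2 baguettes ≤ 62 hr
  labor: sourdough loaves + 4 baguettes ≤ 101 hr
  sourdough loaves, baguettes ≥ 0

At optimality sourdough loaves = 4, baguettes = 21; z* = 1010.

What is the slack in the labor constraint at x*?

labor used = 1·4 + 4·21 = 88; slack = 101 − 88 = 13.

13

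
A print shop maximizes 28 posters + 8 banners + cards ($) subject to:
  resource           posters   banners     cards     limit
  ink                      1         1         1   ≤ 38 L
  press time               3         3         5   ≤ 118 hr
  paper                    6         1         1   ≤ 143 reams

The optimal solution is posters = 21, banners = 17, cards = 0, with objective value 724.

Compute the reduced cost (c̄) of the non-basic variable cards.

-7

At the optimum: ink uses 38 of 38 (binding); press time uses 114 of 118 (slack = 4); paper uses 143 of 143 (binding).
Since press time is not tight, its dual is 0.
From A_Bᵀ y = c: 1·y_ink + 6·y_paper = 28; 1·y_ink + 1·y_paper = 8.
→ y_ink = 4 and y_paper = 4.
Reduced cost of cards: c₃ − yᵀa₃ = 1 − (4·1 + 4·1) = 1 − 8 = -7.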